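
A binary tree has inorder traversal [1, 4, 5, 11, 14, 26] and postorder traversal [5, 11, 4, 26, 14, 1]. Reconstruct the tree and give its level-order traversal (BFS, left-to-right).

Inorder:   [1, 4, 5, 11, 14, 26]
Postorder: [5, 11, 4, 26, 14, 1]
Algorithm: postorder visits root last, so walk postorder right-to-left;
each value is the root of the current inorder slice — split it at that
value, recurse on the right subtree first, then the left.
Recursive splits:
  root=1; inorder splits into left=[], right=[4, 5, 11, 14, 26]
  root=14; inorder splits into left=[4, 5, 11], right=[26]
  root=26; inorder splits into left=[], right=[]
  root=4; inorder splits into left=[], right=[5, 11]
  root=11; inorder splits into left=[5], right=[]
  root=5; inorder splits into left=[], right=[]
Reconstructed level-order: [1, 14, 4, 26, 11, 5]


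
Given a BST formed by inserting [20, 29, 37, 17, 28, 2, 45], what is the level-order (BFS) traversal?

Tree insertion order: [20, 29, 37, 17, 28, 2, 45]
Tree (level-order array): [20, 17, 29, 2, None, 28, 37, None, None, None, None, None, 45]
BFS from the root, enqueuing left then right child of each popped node:
  queue [20] -> pop 20, enqueue [17, 29], visited so far: [20]
  queue [17, 29] -> pop 17, enqueue [2], visited so far: [20, 17]
  queue [29, 2] -> pop 29, enqueue [28, 37], visited so far: [20, 17, 29]
  queue [2, 28, 37] -> pop 2, enqueue [none], visited so far: [20, 17, 29, 2]
  queue [28, 37] -> pop 28, enqueue [none], visited so far: [20, 17, 29, 2, 28]
  queue [37] -> pop 37, enqueue [45], visited so far: [20, 17, 29, 2, 28, 37]
  queue [45] -> pop 45, enqueue [none], visited so far: [20, 17, 29, 2, 28, 37, 45]
Result: [20, 17, 29, 2, 28, 37, 45]


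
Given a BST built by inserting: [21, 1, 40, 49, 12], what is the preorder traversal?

Tree insertion order: [21, 1, 40, 49, 12]
Tree (level-order array): [21, 1, 40, None, 12, None, 49]
Preorder traversal: [21, 1, 12, 40, 49]


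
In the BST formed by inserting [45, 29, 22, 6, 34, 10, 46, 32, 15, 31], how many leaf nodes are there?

Tree built from: [45, 29, 22, 6, 34, 10, 46, 32, 15, 31]
Tree (level-order array): [45, 29, 46, 22, 34, None, None, 6, None, 32, None, None, 10, 31, None, None, 15]
Rule: A leaf has 0 children.
Per-node child counts:
  node 45: 2 child(ren)
  node 29: 2 child(ren)
  node 22: 1 child(ren)
  node 6: 1 child(ren)
  node 10: 1 child(ren)
  node 15: 0 child(ren)
  node 34: 1 child(ren)
  node 32: 1 child(ren)
  node 31: 0 child(ren)
  node 46: 0 child(ren)
Matching nodes: [15, 31, 46]
Count of leaf nodes: 3


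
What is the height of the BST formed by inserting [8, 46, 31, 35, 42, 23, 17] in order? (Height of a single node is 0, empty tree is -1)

Insertion order: [8, 46, 31, 35, 42, 23, 17]
Tree (level-order array): [8, None, 46, 31, None, 23, 35, 17, None, None, 42]
Compute height bottom-up (empty subtree = -1):
  height(17) = 1 + max(-1, -1) = 0
  height(23) = 1 + max(0, -1) = 1
  height(42) = 1 + max(-1, -1) = 0
  height(35) = 1 + max(-1, 0) = 1
  height(31) = 1 + max(1, 1) = 2
  height(46) = 1 + max(2, -1) = 3
  height(8) = 1 + max(-1, 3) = 4
Height = 4


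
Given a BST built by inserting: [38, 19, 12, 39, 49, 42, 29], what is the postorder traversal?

Tree insertion order: [38, 19, 12, 39, 49, 42, 29]
Tree (level-order array): [38, 19, 39, 12, 29, None, 49, None, None, None, None, 42]
Postorder traversal: [12, 29, 19, 42, 49, 39, 38]


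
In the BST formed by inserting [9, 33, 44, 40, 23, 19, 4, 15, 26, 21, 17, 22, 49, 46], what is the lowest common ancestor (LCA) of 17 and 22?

Tree insertion order: [9, 33, 44, 40, 23, 19, 4, 15, 26, 21, 17, 22, 49, 46]
Tree (level-order array): [9, 4, 33, None, None, 23, 44, 19, 26, 40, 49, 15, 21, None, None, None, None, 46, None, None, 17, None, 22]
In a BST, the LCA of p=17, q=22 is the first node v on the
root-to-leaf path with p <= v <= q (go left if both < v, right if both > v).
Walk from root:
  at 9: both 17 and 22 > 9, go right
  at 33: both 17 and 22 < 33, go left
  at 23: both 17 and 22 < 23, go left
  at 19: 17 <= 19 <= 22, this is the LCA
LCA = 19


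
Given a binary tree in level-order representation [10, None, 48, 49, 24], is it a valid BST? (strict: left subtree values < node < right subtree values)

Level-order array: [10, None, 48, 49, 24]
Validate using subtree bounds (lo, hi): at each node, require lo < value < hi,
then recurse left with hi=value and right with lo=value.
Preorder trace (stopping at first violation):
  at node 10 with bounds (-inf, +inf): OK
  at node 48 with bounds (10, +inf): OK
  at node 49 with bounds (10, 48): VIOLATION
Node 49 violates its bound: not (10 < 49 < 48).
Result: Not a valid BST


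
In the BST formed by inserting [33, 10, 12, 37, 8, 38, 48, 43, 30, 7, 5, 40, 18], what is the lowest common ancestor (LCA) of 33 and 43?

Tree insertion order: [33, 10, 12, 37, 8, 38, 48, 43, 30, 7, 5, 40, 18]
Tree (level-order array): [33, 10, 37, 8, 12, None, 38, 7, None, None, 30, None, 48, 5, None, 18, None, 43, None, None, None, None, None, 40]
In a BST, the LCA of p=33, q=43 is the first node v on the
root-to-leaf path with p <= v <= q (go left if both < v, right if both > v).
Walk from root:
  at 33: 33 <= 33 <= 43, this is the LCA
LCA = 33


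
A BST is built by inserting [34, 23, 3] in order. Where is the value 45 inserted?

Starting tree (level order): [34, 23, None, 3]
Insertion path: 34
Result: insert 45 as right child of 34
Final tree (level order): [34, 23, 45, 3]


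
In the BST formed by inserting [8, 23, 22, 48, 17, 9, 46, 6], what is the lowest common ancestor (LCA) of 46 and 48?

Tree insertion order: [8, 23, 22, 48, 17, 9, 46, 6]
Tree (level-order array): [8, 6, 23, None, None, 22, 48, 17, None, 46, None, 9]
In a BST, the LCA of p=46, q=48 is the first node v on the
root-to-leaf path with p <= v <= q (go left if both < v, right if both > v).
Walk from root:
  at 8: both 46 and 48 > 8, go right
  at 23: both 46 and 48 > 23, go right
  at 48: 46 <= 48 <= 48, this is the LCA
LCA = 48


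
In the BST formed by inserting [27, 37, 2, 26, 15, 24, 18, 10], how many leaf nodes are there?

Tree built from: [27, 37, 2, 26, 15, 24, 18, 10]
Tree (level-order array): [27, 2, 37, None, 26, None, None, 15, None, 10, 24, None, None, 18]
Rule: A leaf has 0 children.
Per-node child counts:
  node 27: 2 child(ren)
  node 2: 1 child(ren)
  node 26: 1 child(ren)
  node 15: 2 child(ren)
  node 10: 0 child(ren)
  node 24: 1 child(ren)
  node 18: 0 child(ren)
  node 37: 0 child(ren)
Matching nodes: [10, 18, 37]
Count of leaf nodes: 3


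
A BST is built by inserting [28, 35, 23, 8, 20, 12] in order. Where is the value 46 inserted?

Starting tree (level order): [28, 23, 35, 8, None, None, None, None, 20, 12]
Insertion path: 28 -> 35
Result: insert 46 as right child of 35
Final tree (level order): [28, 23, 35, 8, None, None, 46, None, 20, None, None, 12]


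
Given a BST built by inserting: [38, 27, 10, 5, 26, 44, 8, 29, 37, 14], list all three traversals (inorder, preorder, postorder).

Tree insertion order: [38, 27, 10, 5, 26, 44, 8, 29, 37, 14]
Tree (level-order array): [38, 27, 44, 10, 29, None, None, 5, 26, None, 37, None, 8, 14]
Inorder (L, root, R): [5, 8, 10, 14, 26, 27, 29, 37, 38, 44]
Preorder (root, L, R): [38, 27, 10, 5, 8, 26, 14, 29, 37, 44]
Postorder (L, R, root): [8, 5, 14, 26, 10, 37, 29, 27, 44, 38]


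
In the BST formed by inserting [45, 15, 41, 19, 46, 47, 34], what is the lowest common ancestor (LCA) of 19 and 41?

Tree insertion order: [45, 15, 41, 19, 46, 47, 34]
Tree (level-order array): [45, 15, 46, None, 41, None, 47, 19, None, None, None, None, 34]
In a BST, the LCA of p=19, q=41 is the first node v on the
root-to-leaf path with p <= v <= q (go left if both < v, right if both > v).
Walk from root:
  at 45: both 19 and 41 < 45, go left
  at 15: both 19 and 41 > 15, go right
  at 41: 19 <= 41 <= 41, this is the LCA
LCA = 41


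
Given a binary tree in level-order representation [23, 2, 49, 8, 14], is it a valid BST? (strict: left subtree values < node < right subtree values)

Level-order array: [23, 2, 49, 8, 14]
Validate using subtree bounds (lo, hi): at each node, require lo < value < hi,
then recurse left with hi=value and right with lo=value.
Preorder trace (stopping at first violation):
  at node 23 with bounds (-inf, +inf): OK
  at node 2 with bounds (-inf, 23): OK
  at node 8 with bounds (-inf, 2): VIOLATION
Node 8 violates its bound: not (-inf < 8 < 2).
Result: Not a valid BST


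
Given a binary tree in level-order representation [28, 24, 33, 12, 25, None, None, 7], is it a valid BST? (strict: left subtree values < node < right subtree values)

Level-order array: [28, 24, 33, 12, 25, None, None, 7]
Validate using subtree bounds (lo, hi): at each node, require lo < value < hi,
then recurse left with hi=value and right with lo=value.
Preorder trace (stopping at first violation):
  at node 28 with bounds (-inf, +inf): OK
  at node 24 with bounds (-inf, 28): OK
  at node 12 with bounds (-inf, 24): OK
  at node 7 with bounds (-inf, 12): OK
  at node 25 with bounds (24, 28): OK
  at node 33 with bounds (28, +inf): OK
No violation found at any node.
Result: Valid BST


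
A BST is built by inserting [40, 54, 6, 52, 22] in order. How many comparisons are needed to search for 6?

Search path for 6: 40 -> 6
Found: True
Comparisons: 2


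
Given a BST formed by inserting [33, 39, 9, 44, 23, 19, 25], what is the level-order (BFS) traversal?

Tree insertion order: [33, 39, 9, 44, 23, 19, 25]
Tree (level-order array): [33, 9, 39, None, 23, None, 44, 19, 25]
BFS from the root, enqueuing left then right child of each popped node:
  queue [33] -> pop 33, enqueue [9, 39], visited so far: [33]
  queue [9, 39] -> pop 9, enqueue [23], visited so far: [33, 9]
  queue [39, 23] -> pop 39, enqueue [44], visited so far: [33, 9, 39]
  queue [23, 44] -> pop 23, enqueue [19, 25], visited so far: [33, 9, 39, 23]
  queue [44, 19, 25] -> pop 44, enqueue [none], visited so far: [33, 9, 39, 23, 44]
  queue [19, 25] -> pop 19, enqueue [none], visited so far: [33, 9, 39, 23, 44, 19]
  queue [25] -> pop 25, enqueue [none], visited so far: [33, 9, 39, 23, 44, 19, 25]
Result: [33, 9, 39, 23, 44, 19, 25]


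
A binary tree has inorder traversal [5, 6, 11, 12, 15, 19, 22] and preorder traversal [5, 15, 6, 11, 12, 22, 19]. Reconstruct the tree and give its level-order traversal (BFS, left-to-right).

Inorder:  [5, 6, 11, 12, 15, 19, 22]
Preorder: [5, 15, 6, 11, 12, 22, 19]
Algorithm: preorder visits root first, so consume preorder in order;
for each root, split the current inorder slice at that value into
left-subtree inorder and right-subtree inorder, then recurse.
Recursive splits:
  root=5; inorder splits into left=[], right=[6, 11, 12, 15, 19, 22]
  root=15; inorder splits into left=[6, 11, 12], right=[19, 22]
  root=6; inorder splits into left=[], right=[11, 12]
  root=11; inorder splits into left=[], right=[12]
  root=12; inorder splits into left=[], right=[]
  root=22; inorder splits into left=[19], right=[]
  root=19; inorder splits into left=[], right=[]
Reconstructed level-order: [5, 15, 6, 22, 11, 19, 12]


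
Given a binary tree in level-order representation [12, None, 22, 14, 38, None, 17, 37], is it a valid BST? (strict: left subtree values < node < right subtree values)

Level-order array: [12, None, 22, 14, 38, None, 17, 37]
Validate using subtree bounds (lo, hi): at each node, require lo < value < hi,
then recurse left with hi=value and right with lo=value.
Preorder trace (stopping at first violation):
  at node 12 with bounds (-inf, +inf): OK
  at node 22 with bounds (12, +inf): OK
  at node 14 with bounds (12, 22): OK
  at node 17 with bounds (14, 22): OK
  at node 38 with bounds (22, +inf): OK
  at node 37 with bounds (22, 38): OK
No violation found at any node.
Result: Valid BST


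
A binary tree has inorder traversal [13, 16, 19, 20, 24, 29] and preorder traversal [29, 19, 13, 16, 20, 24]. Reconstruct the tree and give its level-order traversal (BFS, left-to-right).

Inorder:  [13, 16, 19, 20, 24, 29]
Preorder: [29, 19, 13, 16, 20, 24]
Algorithm: preorder visits root first, so consume preorder in order;
for each root, split the current inorder slice at that value into
left-subtree inorder and right-subtree inorder, then recurse.
Recursive splits:
  root=29; inorder splits into left=[13, 16, 19, 20, 24], right=[]
  root=19; inorder splits into left=[13, 16], right=[20, 24]
  root=13; inorder splits into left=[], right=[16]
  root=16; inorder splits into left=[], right=[]
  root=20; inorder splits into left=[], right=[24]
  root=24; inorder splits into left=[], right=[]
Reconstructed level-order: [29, 19, 13, 20, 16, 24]


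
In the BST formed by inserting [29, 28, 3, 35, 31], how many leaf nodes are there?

Tree built from: [29, 28, 3, 35, 31]
Tree (level-order array): [29, 28, 35, 3, None, 31]
Rule: A leaf has 0 children.
Per-node child counts:
  node 29: 2 child(ren)
  node 28: 1 child(ren)
  node 3: 0 child(ren)
  node 35: 1 child(ren)
  node 31: 0 child(ren)
Matching nodes: [3, 31]
Count of leaf nodes: 2


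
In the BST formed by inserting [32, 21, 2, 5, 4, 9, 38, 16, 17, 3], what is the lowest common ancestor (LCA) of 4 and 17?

Tree insertion order: [32, 21, 2, 5, 4, 9, 38, 16, 17, 3]
Tree (level-order array): [32, 21, 38, 2, None, None, None, None, 5, 4, 9, 3, None, None, 16, None, None, None, 17]
In a BST, the LCA of p=4, q=17 is the first node v on the
root-to-leaf path with p <= v <= q (go left if both < v, right if both > v).
Walk from root:
  at 32: both 4 and 17 < 32, go left
  at 21: both 4 and 17 < 21, go left
  at 2: both 4 and 17 > 2, go right
  at 5: 4 <= 5 <= 17, this is the LCA
LCA = 5


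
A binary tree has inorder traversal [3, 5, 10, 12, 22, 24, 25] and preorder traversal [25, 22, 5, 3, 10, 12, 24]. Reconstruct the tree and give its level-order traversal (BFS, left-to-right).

Inorder:  [3, 5, 10, 12, 22, 24, 25]
Preorder: [25, 22, 5, 3, 10, 12, 24]
Algorithm: preorder visits root first, so consume preorder in order;
for each root, split the current inorder slice at that value into
left-subtree inorder and right-subtree inorder, then recurse.
Recursive splits:
  root=25; inorder splits into left=[3, 5, 10, 12, 22, 24], right=[]
  root=22; inorder splits into left=[3, 5, 10, 12], right=[24]
  root=5; inorder splits into left=[3], right=[10, 12]
  root=3; inorder splits into left=[], right=[]
  root=10; inorder splits into left=[], right=[12]
  root=12; inorder splits into left=[], right=[]
  root=24; inorder splits into left=[], right=[]
Reconstructed level-order: [25, 22, 5, 24, 3, 10, 12]


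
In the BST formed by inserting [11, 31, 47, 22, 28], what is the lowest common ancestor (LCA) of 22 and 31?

Tree insertion order: [11, 31, 47, 22, 28]
Tree (level-order array): [11, None, 31, 22, 47, None, 28]
In a BST, the LCA of p=22, q=31 is the first node v on the
root-to-leaf path with p <= v <= q (go left if both < v, right if both > v).
Walk from root:
  at 11: both 22 and 31 > 11, go right
  at 31: 22 <= 31 <= 31, this is the LCA
LCA = 31


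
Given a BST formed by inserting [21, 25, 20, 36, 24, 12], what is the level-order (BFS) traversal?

Tree insertion order: [21, 25, 20, 36, 24, 12]
Tree (level-order array): [21, 20, 25, 12, None, 24, 36]
BFS from the root, enqueuing left then right child of each popped node:
  queue [21] -> pop 21, enqueue [20, 25], visited so far: [21]
  queue [20, 25] -> pop 20, enqueue [12], visited so far: [21, 20]
  queue [25, 12] -> pop 25, enqueue [24, 36], visited so far: [21, 20, 25]
  queue [12, 24, 36] -> pop 12, enqueue [none], visited so far: [21, 20, 25, 12]
  queue [24, 36] -> pop 24, enqueue [none], visited so far: [21, 20, 25, 12, 24]
  queue [36] -> pop 36, enqueue [none], visited so far: [21, 20, 25, 12, 24, 36]
Result: [21, 20, 25, 12, 24, 36]


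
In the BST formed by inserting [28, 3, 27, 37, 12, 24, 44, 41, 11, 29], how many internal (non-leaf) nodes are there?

Tree built from: [28, 3, 27, 37, 12, 24, 44, 41, 11, 29]
Tree (level-order array): [28, 3, 37, None, 27, 29, 44, 12, None, None, None, 41, None, 11, 24]
Rule: An internal node has at least one child.
Per-node child counts:
  node 28: 2 child(ren)
  node 3: 1 child(ren)
  node 27: 1 child(ren)
  node 12: 2 child(ren)
  node 11: 0 child(ren)
  node 24: 0 child(ren)
  node 37: 2 child(ren)
  node 29: 0 child(ren)
  node 44: 1 child(ren)
  node 41: 0 child(ren)
Matching nodes: [28, 3, 27, 12, 37, 44]
Count of internal (non-leaf) nodes: 6


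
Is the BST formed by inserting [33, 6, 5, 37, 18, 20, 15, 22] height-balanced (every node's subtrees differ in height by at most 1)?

Tree (level-order array): [33, 6, 37, 5, 18, None, None, None, None, 15, 20, None, None, None, 22]
Definition: a tree is height-balanced if, at every node, |h(left) - h(right)| <= 1 (empty subtree has height -1).
Bottom-up per-node check:
  node 5: h_left=-1, h_right=-1, diff=0 [OK], height=0
  node 15: h_left=-1, h_right=-1, diff=0 [OK], height=0
  node 22: h_left=-1, h_right=-1, diff=0 [OK], height=0
  node 20: h_left=-1, h_right=0, diff=1 [OK], height=1
  node 18: h_left=0, h_right=1, diff=1 [OK], height=2
  node 6: h_left=0, h_right=2, diff=2 [FAIL (|0-2|=2 > 1)], height=3
  node 37: h_left=-1, h_right=-1, diff=0 [OK], height=0
  node 33: h_left=3, h_right=0, diff=3 [FAIL (|3-0|=3 > 1)], height=4
Node 6 violates the condition: |0 - 2| = 2 > 1.
Result: Not balanced


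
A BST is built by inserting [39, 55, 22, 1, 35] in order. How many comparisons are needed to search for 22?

Search path for 22: 39 -> 22
Found: True
Comparisons: 2


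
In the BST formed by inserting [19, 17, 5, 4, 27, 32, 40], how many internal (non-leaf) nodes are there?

Tree built from: [19, 17, 5, 4, 27, 32, 40]
Tree (level-order array): [19, 17, 27, 5, None, None, 32, 4, None, None, 40]
Rule: An internal node has at least one child.
Per-node child counts:
  node 19: 2 child(ren)
  node 17: 1 child(ren)
  node 5: 1 child(ren)
  node 4: 0 child(ren)
  node 27: 1 child(ren)
  node 32: 1 child(ren)
  node 40: 0 child(ren)
Matching nodes: [19, 17, 5, 27, 32]
Count of internal (non-leaf) nodes: 5


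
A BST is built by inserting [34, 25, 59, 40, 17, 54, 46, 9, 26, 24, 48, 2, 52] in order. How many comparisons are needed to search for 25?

Search path for 25: 34 -> 25
Found: True
Comparisons: 2


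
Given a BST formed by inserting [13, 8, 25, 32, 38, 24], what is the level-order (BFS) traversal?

Tree insertion order: [13, 8, 25, 32, 38, 24]
Tree (level-order array): [13, 8, 25, None, None, 24, 32, None, None, None, 38]
BFS from the root, enqueuing left then right child of each popped node:
  queue [13] -> pop 13, enqueue [8, 25], visited so far: [13]
  queue [8, 25] -> pop 8, enqueue [none], visited so far: [13, 8]
  queue [25] -> pop 25, enqueue [24, 32], visited so far: [13, 8, 25]
  queue [24, 32] -> pop 24, enqueue [none], visited so far: [13, 8, 25, 24]
  queue [32] -> pop 32, enqueue [38], visited so far: [13, 8, 25, 24, 32]
  queue [38] -> pop 38, enqueue [none], visited so far: [13, 8, 25, 24, 32, 38]
Result: [13, 8, 25, 24, 32, 38]


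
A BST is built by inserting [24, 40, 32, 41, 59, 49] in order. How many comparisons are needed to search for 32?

Search path for 32: 24 -> 40 -> 32
Found: True
Comparisons: 3


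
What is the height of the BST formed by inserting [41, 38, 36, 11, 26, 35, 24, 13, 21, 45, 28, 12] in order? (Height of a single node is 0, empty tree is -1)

Insertion order: [41, 38, 36, 11, 26, 35, 24, 13, 21, 45, 28, 12]
Tree (level-order array): [41, 38, 45, 36, None, None, None, 11, None, None, 26, 24, 35, 13, None, 28, None, 12, 21]
Compute height bottom-up (empty subtree = -1):
  height(12) = 1 + max(-1, -1) = 0
  height(21) = 1 + max(-1, -1) = 0
  height(13) = 1 + max(0, 0) = 1
  height(24) = 1 + max(1, -1) = 2
  height(28) = 1 + max(-1, -1) = 0
  height(35) = 1 + max(0, -1) = 1
  height(26) = 1 + max(2, 1) = 3
  height(11) = 1 + max(-1, 3) = 4
  height(36) = 1 + max(4, -1) = 5
  height(38) = 1 + max(5, -1) = 6
  height(45) = 1 + max(-1, -1) = 0
  height(41) = 1 + max(6, 0) = 7
Height = 7


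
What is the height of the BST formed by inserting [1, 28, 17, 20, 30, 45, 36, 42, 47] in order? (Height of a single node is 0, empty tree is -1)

Insertion order: [1, 28, 17, 20, 30, 45, 36, 42, 47]
Tree (level-order array): [1, None, 28, 17, 30, None, 20, None, 45, None, None, 36, 47, None, 42]
Compute height bottom-up (empty subtree = -1):
  height(20) = 1 + max(-1, -1) = 0
  height(17) = 1 + max(-1, 0) = 1
  height(42) = 1 + max(-1, -1) = 0
  height(36) = 1 + max(-1, 0) = 1
  height(47) = 1 + max(-1, -1) = 0
  height(45) = 1 + max(1, 0) = 2
  height(30) = 1 + max(-1, 2) = 3
  height(28) = 1 + max(1, 3) = 4
  height(1) = 1 + max(-1, 4) = 5
Height = 5


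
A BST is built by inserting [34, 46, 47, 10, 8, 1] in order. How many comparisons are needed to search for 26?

Search path for 26: 34 -> 10
Found: False
Comparisons: 2


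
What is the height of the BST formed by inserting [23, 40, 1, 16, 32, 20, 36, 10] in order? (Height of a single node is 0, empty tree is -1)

Insertion order: [23, 40, 1, 16, 32, 20, 36, 10]
Tree (level-order array): [23, 1, 40, None, 16, 32, None, 10, 20, None, 36]
Compute height bottom-up (empty subtree = -1):
  height(10) = 1 + max(-1, -1) = 0
  height(20) = 1 + max(-1, -1) = 0
  height(16) = 1 + max(0, 0) = 1
  height(1) = 1 + max(-1, 1) = 2
  height(36) = 1 + max(-1, -1) = 0
  height(32) = 1 + max(-1, 0) = 1
  height(40) = 1 + max(1, -1) = 2
  height(23) = 1 + max(2, 2) = 3
Height = 3


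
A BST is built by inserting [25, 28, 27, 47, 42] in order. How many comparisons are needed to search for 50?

Search path for 50: 25 -> 28 -> 47
Found: False
Comparisons: 3


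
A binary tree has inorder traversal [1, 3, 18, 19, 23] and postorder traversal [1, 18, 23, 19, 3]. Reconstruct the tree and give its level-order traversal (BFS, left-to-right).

Inorder:   [1, 3, 18, 19, 23]
Postorder: [1, 18, 23, 19, 3]
Algorithm: postorder visits root last, so walk postorder right-to-left;
each value is the root of the current inorder slice — split it at that
value, recurse on the right subtree first, then the left.
Recursive splits:
  root=3; inorder splits into left=[1], right=[18, 19, 23]
  root=19; inorder splits into left=[18], right=[23]
  root=23; inorder splits into left=[], right=[]
  root=18; inorder splits into left=[], right=[]
  root=1; inorder splits into left=[], right=[]
Reconstructed level-order: [3, 1, 19, 18, 23]


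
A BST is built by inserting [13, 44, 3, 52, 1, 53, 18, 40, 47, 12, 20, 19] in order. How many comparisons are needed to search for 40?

Search path for 40: 13 -> 44 -> 18 -> 40
Found: True
Comparisons: 4


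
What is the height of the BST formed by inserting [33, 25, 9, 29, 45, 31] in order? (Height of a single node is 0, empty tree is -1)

Insertion order: [33, 25, 9, 29, 45, 31]
Tree (level-order array): [33, 25, 45, 9, 29, None, None, None, None, None, 31]
Compute height bottom-up (empty subtree = -1):
  height(9) = 1 + max(-1, -1) = 0
  height(31) = 1 + max(-1, -1) = 0
  height(29) = 1 + max(-1, 0) = 1
  height(25) = 1 + max(0, 1) = 2
  height(45) = 1 + max(-1, -1) = 0
  height(33) = 1 + max(2, 0) = 3
Height = 3


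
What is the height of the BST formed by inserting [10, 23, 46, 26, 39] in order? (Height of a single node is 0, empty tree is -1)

Insertion order: [10, 23, 46, 26, 39]
Tree (level-order array): [10, None, 23, None, 46, 26, None, None, 39]
Compute height bottom-up (empty subtree = -1):
  height(39) = 1 + max(-1, -1) = 0
  height(26) = 1 + max(-1, 0) = 1
  height(46) = 1 + max(1, -1) = 2
  height(23) = 1 + max(-1, 2) = 3
  height(10) = 1 + max(-1, 3) = 4
Height = 4


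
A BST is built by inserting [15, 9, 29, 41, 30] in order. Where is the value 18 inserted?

Starting tree (level order): [15, 9, 29, None, None, None, 41, 30]
Insertion path: 15 -> 29
Result: insert 18 as left child of 29
Final tree (level order): [15, 9, 29, None, None, 18, 41, None, None, 30]


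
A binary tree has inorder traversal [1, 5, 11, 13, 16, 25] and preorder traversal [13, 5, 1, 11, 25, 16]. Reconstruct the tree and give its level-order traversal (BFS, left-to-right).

Inorder:  [1, 5, 11, 13, 16, 25]
Preorder: [13, 5, 1, 11, 25, 16]
Algorithm: preorder visits root first, so consume preorder in order;
for each root, split the current inorder slice at that value into
left-subtree inorder and right-subtree inorder, then recurse.
Recursive splits:
  root=13; inorder splits into left=[1, 5, 11], right=[16, 25]
  root=5; inorder splits into left=[1], right=[11]
  root=1; inorder splits into left=[], right=[]
  root=11; inorder splits into left=[], right=[]
  root=25; inorder splits into left=[16], right=[]
  root=16; inorder splits into left=[], right=[]
Reconstructed level-order: [13, 5, 25, 1, 11, 16]


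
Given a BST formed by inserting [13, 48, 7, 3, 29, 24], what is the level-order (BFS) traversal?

Tree insertion order: [13, 48, 7, 3, 29, 24]
Tree (level-order array): [13, 7, 48, 3, None, 29, None, None, None, 24]
BFS from the root, enqueuing left then right child of each popped node:
  queue [13] -> pop 13, enqueue [7, 48], visited so far: [13]
  queue [7, 48] -> pop 7, enqueue [3], visited so far: [13, 7]
  queue [48, 3] -> pop 48, enqueue [29], visited so far: [13, 7, 48]
  queue [3, 29] -> pop 3, enqueue [none], visited so far: [13, 7, 48, 3]
  queue [29] -> pop 29, enqueue [24], visited so far: [13, 7, 48, 3, 29]
  queue [24] -> pop 24, enqueue [none], visited so far: [13, 7, 48, 3, 29, 24]
Result: [13, 7, 48, 3, 29, 24]


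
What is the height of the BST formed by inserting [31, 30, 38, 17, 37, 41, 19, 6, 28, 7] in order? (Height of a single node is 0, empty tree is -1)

Insertion order: [31, 30, 38, 17, 37, 41, 19, 6, 28, 7]
Tree (level-order array): [31, 30, 38, 17, None, 37, 41, 6, 19, None, None, None, None, None, 7, None, 28]
Compute height bottom-up (empty subtree = -1):
  height(7) = 1 + max(-1, -1) = 0
  height(6) = 1 + max(-1, 0) = 1
  height(28) = 1 + max(-1, -1) = 0
  height(19) = 1 + max(-1, 0) = 1
  height(17) = 1 + max(1, 1) = 2
  height(30) = 1 + max(2, -1) = 3
  height(37) = 1 + max(-1, -1) = 0
  height(41) = 1 + max(-1, -1) = 0
  height(38) = 1 + max(0, 0) = 1
  height(31) = 1 + max(3, 1) = 4
Height = 4


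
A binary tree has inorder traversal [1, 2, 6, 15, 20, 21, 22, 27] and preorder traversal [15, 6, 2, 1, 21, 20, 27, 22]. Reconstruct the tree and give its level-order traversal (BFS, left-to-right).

Inorder:  [1, 2, 6, 15, 20, 21, 22, 27]
Preorder: [15, 6, 2, 1, 21, 20, 27, 22]
Algorithm: preorder visits root first, so consume preorder in order;
for each root, split the current inorder slice at that value into
left-subtree inorder and right-subtree inorder, then recurse.
Recursive splits:
  root=15; inorder splits into left=[1, 2, 6], right=[20, 21, 22, 27]
  root=6; inorder splits into left=[1, 2], right=[]
  root=2; inorder splits into left=[1], right=[]
  root=1; inorder splits into left=[], right=[]
  root=21; inorder splits into left=[20], right=[22, 27]
  root=20; inorder splits into left=[], right=[]
  root=27; inorder splits into left=[22], right=[]
  root=22; inorder splits into left=[], right=[]
Reconstructed level-order: [15, 6, 21, 2, 20, 27, 1, 22]


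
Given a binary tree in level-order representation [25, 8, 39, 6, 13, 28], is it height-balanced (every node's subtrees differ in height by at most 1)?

Tree (level-order array): [25, 8, 39, 6, 13, 28]
Definition: a tree is height-balanced if, at every node, |h(left) - h(right)| <= 1 (empty subtree has height -1).
Bottom-up per-node check:
  node 6: h_left=-1, h_right=-1, diff=0 [OK], height=0
  node 13: h_left=-1, h_right=-1, diff=0 [OK], height=0
  node 8: h_left=0, h_right=0, diff=0 [OK], height=1
  node 28: h_left=-1, h_right=-1, diff=0 [OK], height=0
  node 39: h_left=0, h_right=-1, diff=1 [OK], height=1
  node 25: h_left=1, h_right=1, diff=0 [OK], height=2
All nodes satisfy the balance condition.
Result: Balanced


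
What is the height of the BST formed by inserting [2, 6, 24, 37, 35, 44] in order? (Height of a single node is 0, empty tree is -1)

Insertion order: [2, 6, 24, 37, 35, 44]
Tree (level-order array): [2, None, 6, None, 24, None, 37, 35, 44]
Compute height bottom-up (empty subtree = -1):
  height(35) = 1 + max(-1, -1) = 0
  height(44) = 1 + max(-1, -1) = 0
  height(37) = 1 + max(0, 0) = 1
  height(24) = 1 + max(-1, 1) = 2
  height(6) = 1 + max(-1, 2) = 3
  height(2) = 1 + max(-1, 3) = 4
Height = 4


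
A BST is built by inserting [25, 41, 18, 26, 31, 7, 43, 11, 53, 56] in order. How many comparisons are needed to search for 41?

Search path for 41: 25 -> 41
Found: True
Comparisons: 2


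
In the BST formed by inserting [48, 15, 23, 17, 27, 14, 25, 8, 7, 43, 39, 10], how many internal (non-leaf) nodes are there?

Tree built from: [48, 15, 23, 17, 27, 14, 25, 8, 7, 43, 39, 10]
Tree (level-order array): [48, 15, None, 14, 23, 8, None, 17, 27, 7, 10, None, None, 25, 43, None, None, None, None, None, None, 39]
Rule: An internal node has at least one child.
Per-node child counts:
  node 48: 1 child(ren)
  node 15: 2 child(ren)
  node 14: 1 child(ren)
  node 8: 2 child(ren)
  node 7: 0 child(ren)
  node 10: 0 child(ren)
  node 23: 2 child(ren)
  node 17: 0 child(ren)
  node 27: 2 child(ren)
  node 25: 0 child(ren)
  node 43: 1 child(ren)
  node 39: 0 child(ren)
Matching nodes: [48, 15, 14, 8, 23, 27, 43]
Count of internal (non-leaf) nodes: 7


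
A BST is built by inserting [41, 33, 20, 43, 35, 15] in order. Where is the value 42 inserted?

Starting tree (level order): [41, 33, 43, 20, 35, None, None, 15]
Insertion path: 41 -> 43
Result: insert 42 as left child of 43
Final tree (level order): [41, 33, 43, 20, 35, 42, None, 15]


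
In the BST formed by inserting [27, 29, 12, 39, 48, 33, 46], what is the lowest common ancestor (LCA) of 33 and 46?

Tree insertion order: [27, 29, 12, 39, 48, 33, 46]
Tree (level-order array): [27, 12, 29, None, None, None, 39, 33, 48, None, None, 46]
In a BST, the LCA of p=33, q=46 is the first node v on the
root-to-leaf path with p <= v <= q (go left if both < v, right if both > v).
Walk from root:
  at 27: both 33 and 46 > 27, go right
  at 29: both 33 and 46 > 29, go right
  at 39: 33 <= 39 <= 46, this is the LCA
LCA = 39


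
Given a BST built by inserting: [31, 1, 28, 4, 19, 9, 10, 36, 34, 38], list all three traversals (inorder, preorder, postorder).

Tree insertion order: [31, 1, 28, 4, 19, 9, 10, 36, 34, 38]
Tree (level-order array): [31, 1, 36, None, 28, 34, 38, 4, None, None, None, None, None, None, 19, 9, None, None, 10]
Inorder (L, root, R): [1, 4, 9, 10, 19, 28, 31, 34, 36, 38]
Preorder (root, L, R): [31, 1, 28, 4, 19, 9, 10, 36, 34, 38]
Postorder (L, R, root): [10, 9, 19, 4, 28, 1, 34, 38, 36, 31]


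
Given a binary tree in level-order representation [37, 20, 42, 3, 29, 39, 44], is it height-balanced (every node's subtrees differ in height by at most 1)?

Tree (level-order array): [37, 20, 42, 3, 29, 39, 44]
Definition: a tree is height-balanced if, at every node, |h(left) - h(right)| <= 1 (empty subtree has height -1).
Bottom-up per-node check:
  node 3: h_left=-1, h_right=-1, diff=0 [OK], height=0
  node 29: h_left=-1, h_right=-1, diff=0 [OK], height=0
  node 20: h_left=0, h_right=0, diff=0 [OK], height=1
  node 39: h_left=-1, h_right=-1, diff=0 [OK], height=0
  node 44: h_left=-1, h_right=-1, diff=0 [OK], height=0
  node 42: h_left=0, h_right=0, diff=0 [OK], height=1
  node 37: h_left=1, h_right=1, diff=0 [OK], height=2
All nodes satisfy the balance condition.
Result: Balanced


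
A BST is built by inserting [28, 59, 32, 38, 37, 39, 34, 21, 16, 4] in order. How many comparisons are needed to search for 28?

Search path for 28: 28
Found: True
Comparisons: 1


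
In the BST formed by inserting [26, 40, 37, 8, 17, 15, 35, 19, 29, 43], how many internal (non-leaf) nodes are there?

Tree built from: [26, 40, 37, 8, 17, 15, 35, 19, 29, 43]
Tree (level-order array): [26, 8, 40, None, 17, 37, 43, 15, 19, 35, None, None, None, None, None, None, None, 29]
Rule: An internal node has at least one child.
Per-node child counts:
  node 26: 2 child(ren)
  node 8: 1 child(ren)
  node 17: 2 child(ren)
  node 15: 0 child(ren)
  node 19: 0 child(ren)
  node 40: 2 child(ren)
  node 37: 1 child(ren)
  node 35: 1 child(ren)
  node 29: 0 child(ren)
  node 43: 0 child(ren)
Matching nodes: [26, 8, 17, 40, 37, 35]
Count of internal (non-leaf) nodes: 6


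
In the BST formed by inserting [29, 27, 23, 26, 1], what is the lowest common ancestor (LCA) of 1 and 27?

Tree insertion order: [29, 27, 23, 26, 1]
Tree (level-order array): [29, 27, None, 23, None, 1, 26]
In a BST, the LCA of p=1, q=27 is the first node v on the
root-to-leaf path with p <= v <= q (go left if both < v, right if both > v).
Walk from root:
  at 29: both 1 and 27 < 29, go left
  at 27: 1 <= 27 <= 27, this is the LCA
LCA = 27


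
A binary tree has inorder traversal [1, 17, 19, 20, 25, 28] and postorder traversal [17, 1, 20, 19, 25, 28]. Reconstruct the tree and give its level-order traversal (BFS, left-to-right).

Inorder:   [1, 17, 19, 20, 25, 28]
Postorder: [17, 1, 20, 19, 25, 28]
Algorithm: postorder visits root last, so walk postorder right-to-left;
each value is the root of the current inorder slice — split it at that
value, recurse on the right subtree first, then the left.
Recursive splits:
  root=28; inorder splits into left=[1, 17, 19, 20, 25], right=[]
  root=25; inorder splits into left=[1, 17, 19, 20], right=[]
  root=19; inorder splits into left=[1, 17], right=[20]
  root=20; inorder splits into left=[], right=[]
  root=1; inorder splits into left=[], right=[17]
  root=17; inorder splits into left=[], right=[]
Reconstructed level-order: [28, 25, 19, 1, 20, 17]


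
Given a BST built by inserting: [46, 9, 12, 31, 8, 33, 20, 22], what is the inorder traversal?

Tree insertion order: [46, 9, 12, 31, 8, 33, 20, 22]
Tree (level-order array): [46, 9, None, 8, 12, None, None, None, 31, 20, 33, None, 22]
Inorder traversal: [8, 9, 12, 20, 22, 31, 33, 46]


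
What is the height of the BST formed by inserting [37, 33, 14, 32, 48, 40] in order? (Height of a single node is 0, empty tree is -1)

Insertion order: [37, 33, 14, 32, 48, 40]
Tree (level-order array): [37, 33, 48, 14, None, 40, None, None, 32]
Compute height bottom-up (empty subtree = -1):
  height(32) = 1 + max(-1, -1) = 0
  height(14) = 1 + max(-1, 0) = 1
  height(33) = 1 + max(1, -1) = 2
  height(40) = 1 + max(-1, -1) = 0
  height(48) = 1 + max(0, -1) = 1
  height(37) = 1 + max(2, 1) = 3
Height = 3


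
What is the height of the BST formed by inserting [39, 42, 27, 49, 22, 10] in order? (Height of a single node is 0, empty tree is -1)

Insertion order: [39, 42, 27, 49, 22, 10]
Tree (level-order array): [39, 27, 42, 22, None, None, 49, 10]
Compute height bottom-up (empty subtree = -1):
  height(10) = 1 + max(-1, -1) = 0
  height(22) = 1 + max(0, -1) = 1
  height(27) = 1 + max(1, -1) = 2
  height(49) = 1 + max(-1, -1) = 0
  height(42) = 1 + max(-1, 0) = 1
  height(39) = 1 + max(2, 1) = 3
Height = 3


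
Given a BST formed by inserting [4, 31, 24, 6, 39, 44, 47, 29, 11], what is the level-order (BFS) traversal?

Tree insertion order: [4, 31, 24, 6, 39, 44, 47, 29, 11]
Tree (level-order array): [4, None, 31, 24, 39, 6, 29, None, 44, None, 11, None, None, None, 47]
BFS from the root, enqueuing left then right child of each popped node:
  queue [4] -> pop 4, enqueue [31], visited so far: [4]
  queue [31] -> pop 31, enqueue [24, 39], visited so far: [4, 31]
  queue [24, 39] -> pop 24, enqueue [6, 29], visited so far: [4, 31, 24]
  queue [39, 6, 29] -> pop 39, enqueue [44], visited so far: [4, 31, 24, 39]
  queue [6, 29, 44] -> pop 6, enqueue [11], visited so far: [4, 31, 24, 39, 6]
  queue [29, 44, 11] -> pop 29, enqueue [none], visited so far: [4, 31, 24, 39, 6, 29]
  queue [44, 11] -> pop 44, enqueue [47], visited so far: [4, 31, 24, 39, 6, 29, 44]
  queue [11, 47] -> pop 11, enqueue [none], visited so far: [4, 31, 24, 39, 6, 29, 44, 11]
  queue [47] -> pop 47, enqueue [none], visited so far: [4, 31, 24, 39, 6, 29, 44, 11, 47]
Result: [4, 31, 24, 39, 6, 29, 44, 11, 47]


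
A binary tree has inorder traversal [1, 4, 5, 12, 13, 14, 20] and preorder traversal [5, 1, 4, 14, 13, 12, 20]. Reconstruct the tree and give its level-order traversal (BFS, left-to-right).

Inorder:  [1, 4, 5, 12, 13, 14, 20]
Preorder: [5, 1, 4, 14, 13, 12, 20]
Algorithm: preorder visits root first, so consume preorder in order;
for each root, split the current inorder slice at that value into
left-subtree inorder and right-subtree inorder, then recurse.
Recursive splits:
  root=5; inorder splits into left=[1, 4], right=[12, 13, 14, 20]
  root=1; inorder splits into left=[], right=[4]
  root=4; inorder splits into left=[], right=[]
  root=14; inorder splits into left=[12, 13], right=[20]
  root=13; inorder splits into left=[12], right=[]
  root=12; inorder splits into left=[], right=[]
  root=20; inorder splits into left=[], right=[]
Reconstructed level-order: [5, 1, 14, 4, 13, 20, 12]


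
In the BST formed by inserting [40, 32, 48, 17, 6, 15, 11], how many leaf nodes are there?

Tree built from: [40, 32, 48, 17, 6, 15, 11]
Tree (level-order array): [40, 32, 48, 17, None, None, None, 6, None, None, 15, 11]
Rule: A leaf has 0 children.
Per-node child counts:
  node 40: 2 child(ren)
  node 32: 1 child(ren)
  node 17: 1 child(ren)
  node 6: 1 child(ren)
  node 15: 1 child(ren)
  node 11: 0 child(ren)
  node 48: 0 child(ren)
Matching nodes: [11, 48]
Count of leaf nodes: 2


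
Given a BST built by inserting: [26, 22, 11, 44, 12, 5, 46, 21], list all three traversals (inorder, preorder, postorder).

Tree insertion order: [26, 22, 11, 44, 12, 5, 46, 21]
Tree (level-order array): [26, 22, 44, 11, None, None, 46, 5, 12, None, None, None, None, None, 21]
Inorder (L, root, R): [5, 11, 12, 21, 22, 26, 44, 46]
Preorder (root, L, R): [26, 22, 11, 5, 12, 21, 44, 46]
Postorder (L, R, root): [5, 21, 12, 11, 22, 46, 44, 26]


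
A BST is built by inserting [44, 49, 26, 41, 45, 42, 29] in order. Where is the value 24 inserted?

Starting tree (level order): [44, 26, 49, None, 41, 45, None, 29, 42]
Insertion path: 44 -> 26
Result: insert 24 as left child of 26
Final tree (level order): [44, 26, 49, 24, 41, 45, None, None, None, 29, 42]


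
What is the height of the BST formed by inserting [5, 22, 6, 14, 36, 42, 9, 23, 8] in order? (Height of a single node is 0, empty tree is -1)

Insertion order: [5, 22, 6, 14, 36, 42, 9, 23, 8]
Tree (level-order array): [5, None, 22, 6, 36, None, 14, 23, 42, 9, None, None, None, None, None, 8]
Compute height bottom-up (empty subtree = -1):
  height(8) = 1 + max(-1, -1) = 0
  height(9) = 1 + max(0, -1) = 1
  height(14) = 1 + max(1, -1) = 2
  height(6) = 1 + max(-1, 2) = 3
  height(23) = 1 + max(-1, -1) = 0
  height(42) = 1 + max(-1, -1) = 0
  height(36) = 1 + max(0, 0) = 1
  height(22) = 1 + max(3, 1) = 4
  height(5) = 1 + max(-1, 4) = 5
Height = 5


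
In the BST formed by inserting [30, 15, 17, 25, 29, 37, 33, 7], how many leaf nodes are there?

Tree built from: [30, 15, 17, 25, 29, 37, 33, 7]
Tree (level-order array): [30, 15, 37, 7, 17, 33, None, None, None, None, 25, None, None, None, 29]
Rule: A leaf has 0 children.
Per-node child counts:
  node 30: 2 child(ren)
  node 15: 2 child(ren)
  node 7: 0 child(ren)
  node 17: 1 child(ren)
  node 25: 1 child(ren)
  node 29: 0 child(ren)
  node 37: 1 child(ren)
  node 33: 0 child(ren)
Matching nodes: [7, 29, 33]
Count of leaf nodes: 3


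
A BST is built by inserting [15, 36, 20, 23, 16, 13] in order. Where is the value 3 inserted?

Starting tree (level order): [15, 13, 36, None, None, 20, None, 16, 23]
Insertion path: 15 -> 13
Result: insert 3 as left child of 13
Final tree (level order): [15, 13, 36, 3, None, 20, None, None, None, 16, 23]


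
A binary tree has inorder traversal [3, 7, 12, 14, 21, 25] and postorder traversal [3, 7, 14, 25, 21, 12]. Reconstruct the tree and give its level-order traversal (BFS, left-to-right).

Inorder:   [3, 7, 12, 14, 21, 25]
Postorder: [3, 7, 14, 25, 21, 12]
Algorithm: postorder visits root last, so walk postorder right-to-left;
each value is the root of the current inorder slice — split it at that
value, recurse on the right subtree first, then the left.
Recursive splits:
  root=12; inorder splits into left=[3, 7], right=[14, 21, 25]
  root=21; inorder splits into left=[14], right=[25]
  root=25; inorder splits into left=[], right=[]
  root=14; inorder splits into left=[], right=[]
  root=7; inorder splits into left=[3], right=[]
  root=3; inorder splits into left=[], right=[]
Reconstructed level-order: [12, 7, 21, 3, 14, 25]
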